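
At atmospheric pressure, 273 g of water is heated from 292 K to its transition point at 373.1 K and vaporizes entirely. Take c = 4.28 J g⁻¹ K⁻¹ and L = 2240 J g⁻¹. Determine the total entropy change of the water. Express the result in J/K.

ΔS = 1930 J/K

Warming step: ΔS₁ = m c ln(T_tr/T_i) = 273 × 4.28 × ln(373.1/292) = 286.4 J/K.
Phase change: ΔS₂ = +mL/T_tr = 273 × 2240 / 373.1 = 1639 J/K.
ΔS_total = (286.4) + (1639) = 1930 J/K.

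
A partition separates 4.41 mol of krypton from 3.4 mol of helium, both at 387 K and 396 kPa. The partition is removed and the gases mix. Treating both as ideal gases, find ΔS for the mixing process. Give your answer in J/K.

Mole fractions: x_A = 4.41/7.81 = 0.565, x_B = 0.435.
ΔS_mix = −R(n_A ln x_A + n_B ln x_B) = −8.314 × (4.41 ln 0.565 + 3.4 ln 0.435) = 44.5 J/K.

ΔS_mix = 44.5 J/K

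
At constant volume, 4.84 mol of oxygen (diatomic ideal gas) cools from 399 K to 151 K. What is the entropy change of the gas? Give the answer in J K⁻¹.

At constant volume, ΔS = nC_V ln(T₂/T₁) with C_V = 5R/2 = 20.79 J mol⁻¹ K⁻¹.
ΔS = 4.84 × 20.79 × ln(151/399) = -97.8 J/K.

ΔS = -97.8 J/K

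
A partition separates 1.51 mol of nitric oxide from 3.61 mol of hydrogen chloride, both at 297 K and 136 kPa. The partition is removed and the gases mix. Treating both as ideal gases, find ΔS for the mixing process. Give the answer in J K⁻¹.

Mole fractions: x_A = 1.51/5.12 = 0.295, x_B = 0.705.
ΔS_mix = −R(n_A ln x_A + n_B ln x_B) = −8.314 × (1.51 ln 0.295 + 3.61 ln 0.705) = 25.8 J/K.

ΔS_mix = 25.8 J/K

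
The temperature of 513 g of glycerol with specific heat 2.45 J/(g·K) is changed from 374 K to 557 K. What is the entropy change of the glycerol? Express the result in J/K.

ΔS = 501 J/K

ΔS = ∫dQ_rev/T = m c ln(T₂/T₁) = 513 × 2.45 × ln(557/374) = 501 J/K.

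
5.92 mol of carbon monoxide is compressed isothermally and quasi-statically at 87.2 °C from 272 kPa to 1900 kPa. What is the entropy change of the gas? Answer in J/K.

ΔS_gas = -95.7 J/K

For an isothermal ideal gas ΔS_gas = nR ln(P₁/P₂) = 5.92 × 8.314 × ln(272/1900) = -95.7 J/K.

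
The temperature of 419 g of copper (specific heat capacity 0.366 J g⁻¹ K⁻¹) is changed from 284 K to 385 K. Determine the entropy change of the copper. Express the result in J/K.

ΔS = ∫dQ_rev/T = m c ln(T₂/T₁) = 419 × 0.366 × ln(385/284) = 46.7 J/K.

ΔS = 46.7 J/K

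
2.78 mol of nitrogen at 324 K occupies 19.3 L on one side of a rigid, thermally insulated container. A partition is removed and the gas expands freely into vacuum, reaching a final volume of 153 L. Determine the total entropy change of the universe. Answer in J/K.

For an ideal gas in free expansion Q = 0 and W = 0, so T is unchanged.
Entropy is a state function; using a reversible isothermal path, ΔS_gas = nR ln(V₂/V₁) = 2.78 × 8.314 × ln(153/19.3) = 47.9 J/K.
The insulated surroundings exchange no heat, so ΔS_surr = 0 and ΔS_universe = ΔS_gas.

ΔS_universe = 47.9 J/K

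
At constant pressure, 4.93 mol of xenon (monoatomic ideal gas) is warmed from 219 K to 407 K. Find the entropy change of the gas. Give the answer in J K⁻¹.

At constant pressure, ΔS = nC_p ln(T₂/T₁) with C_p = 5R/2 = 20.79 J mol⁻¹ K⁻¹.
ΔS = 4.93 × 20.79 × ln(407/219) = 63.5 J/K.

ΔS = 63.5 J/K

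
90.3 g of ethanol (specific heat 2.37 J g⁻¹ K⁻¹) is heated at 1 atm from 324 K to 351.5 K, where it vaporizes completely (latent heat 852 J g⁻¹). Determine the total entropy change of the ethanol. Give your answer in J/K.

Warming step: ΔS₁ = m c ln(T_tr/T_i) = 90.3 × 2.37 × ln(351.5/324) = 17.43 J/K.
Phase change: ΔS₂ = +mL/T_tr = 90.3 × 852 / 351.5 = 218.9 J/K.
ΔS_total = (17.43) + (218.9) = 236 J/K.

ΔS = 236 J/K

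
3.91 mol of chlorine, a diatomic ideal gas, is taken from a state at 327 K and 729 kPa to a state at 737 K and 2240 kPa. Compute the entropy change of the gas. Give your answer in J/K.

ΔS = nC_p ln(T₂/T₁) − nR ln(P₂/P₁), with C_p = 7R/2 = 29.1 J mol⁻¹ K⁻¹ for a diatomic ideal gas.
ΔS = 3.91 × [29.1 × ln(737/327) − 8.314 × ln(2240/729)] = 56 J/K.

ΔS = 56 J/K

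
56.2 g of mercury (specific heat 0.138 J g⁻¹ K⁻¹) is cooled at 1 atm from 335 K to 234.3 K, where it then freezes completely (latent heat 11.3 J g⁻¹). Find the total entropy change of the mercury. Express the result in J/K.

Cooling step: ΔS₁ = m c ln(T_tr/T_i) = 56.2 × 0.138 × ln(234.3/335) = -2.773 J/K.
Phase change: ΔS₂ = −mL/T_tr = −56.2 × 11.3 / 234.3 = -2.71 J/K.
ΔS_total = (-2.773) + (-2.71) = -5.48 J/K.

ΔS = -5.48 J/K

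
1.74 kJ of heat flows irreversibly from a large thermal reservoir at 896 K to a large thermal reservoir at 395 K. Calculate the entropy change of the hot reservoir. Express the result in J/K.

ΔS_hot = -1.94 J/K

The hot reservoir loses heat Q, so ΔS_hot = −Q/T_H = −1740/896 = -1.94 J/K.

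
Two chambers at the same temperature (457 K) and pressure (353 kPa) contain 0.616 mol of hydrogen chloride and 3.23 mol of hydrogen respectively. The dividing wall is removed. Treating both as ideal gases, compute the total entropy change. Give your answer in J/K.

Mole fractions: x_A = 0.616/3.85 = 0.16, x_B = 0.84.
ΔS_mix = −R(n_A ln x_A + n_B ln x_B) = −8.314 × (0.616 ln 0.16 + 3.23 ln 0.84) = 14.1 J/K.

ΔS_mix = 14.1 J/K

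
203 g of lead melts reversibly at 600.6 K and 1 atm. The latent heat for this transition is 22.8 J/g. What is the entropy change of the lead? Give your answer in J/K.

Heat absorbed by the substance: Q = mL = 203 × 22.8 = 4628.4 J.
At constant T, ΔS = Q_rev/T = 4628.4 / 600.6 = 7.71 J/K.

ΔS = 7.71 J/K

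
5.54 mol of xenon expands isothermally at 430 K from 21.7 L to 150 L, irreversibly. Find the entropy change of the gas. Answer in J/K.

Entropy is a state function, so ΔS_gas depends only on the end states.
For an isothermal ideal gas ΔS_gas = nR ln(V₂/V₁) = 5.54 × 8.314 × ln(150/21.7) = 89 J/K.

ΔS_gas = 89 J/K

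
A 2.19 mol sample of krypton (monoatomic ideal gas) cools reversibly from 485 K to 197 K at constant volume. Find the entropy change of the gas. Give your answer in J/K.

ΔS = -24.6 J/K

At constant volume, ΔS = nC_V ln(T₂/T₁) with C_V = 3R/2 = 12.47 J mol⁻¹ K⁻¹.
ΔS = 2.19 × 12.47 × ln(197/485) = -24.6 J/K.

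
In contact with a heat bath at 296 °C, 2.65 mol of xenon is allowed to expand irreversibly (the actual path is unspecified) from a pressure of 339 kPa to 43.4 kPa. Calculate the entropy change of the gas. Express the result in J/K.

Entropy is a state function, so ΔS_gas depends only on the end states.
For an isothermal ideal gas ΔS_gas = nR ln(P₁/P₂) = 2.65 × 8.314 × ln(339/43.4) = 45.3 J/K.

ΔS_gas = 45.3 J/K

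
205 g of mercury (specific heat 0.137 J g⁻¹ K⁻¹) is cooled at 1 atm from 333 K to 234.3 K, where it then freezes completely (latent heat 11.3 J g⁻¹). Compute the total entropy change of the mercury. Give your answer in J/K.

Cooling step: ΔS₁ = m c ln(T_tr/T_i) = 205 × 0.137 × ln(234.3/333) = -9.873 J/K.
Phase change: ΔS₂ = −mL/T_tr = −205 × 11.3 / 234.3 = -9.887 J/K.
ΔS_total = (-9.873) + (-9.887) = -19.8 J/K.

ΔS = -19.8 J/K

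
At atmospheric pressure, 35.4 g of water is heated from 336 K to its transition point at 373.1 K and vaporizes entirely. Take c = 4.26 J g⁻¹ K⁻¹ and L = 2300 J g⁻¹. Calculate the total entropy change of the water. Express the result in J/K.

ΔS = 234 J/K

Warming step: ΔS₁ = m c ln(T_tr/T_i) = 35.4 × 4.26 × ln(373.1/336) = 15.79 J/K.
Phase change: ΔS₂ = +mL/T_tr = 35.4 × 2300 / 373.1 = 218.2 J/K.
ΔS_total = (15.79) + (218.2) = 234 J/K.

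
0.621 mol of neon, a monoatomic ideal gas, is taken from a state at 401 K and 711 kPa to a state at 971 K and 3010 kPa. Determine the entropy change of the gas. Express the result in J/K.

ΔS = nC_p ln(T₂/T₁) − nR ln(P₂/P₁), with C_p = 5R/2 = 20.79 J mol⁻¹ K⁻¹ for a monoatomic ideal gas.
ΔS = 0.621 × [20.79 × ln(971/401) − 8.314 × ln(3010/711)] = 3.96 J/K.

ΔS = 3.96 J/K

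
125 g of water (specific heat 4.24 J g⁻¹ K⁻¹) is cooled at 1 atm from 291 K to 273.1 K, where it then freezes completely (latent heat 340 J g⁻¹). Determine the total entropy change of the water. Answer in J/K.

Cooling step: ΔS₁ = m c ln(T_tr/T_i) = 125 × 4.24 × ln(273.1/291) = -33.65 J/K.
Phase change: ΔS₂ = −mL/T_tr = −125 × 340 / 273.1 = -155.6 J/K.
ΔS_total = (-33.65) + (-155.6) = -189 J/K.

ΔS = -189 J/K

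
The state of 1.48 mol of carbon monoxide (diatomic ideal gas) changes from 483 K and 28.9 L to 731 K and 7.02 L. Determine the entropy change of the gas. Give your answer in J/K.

Entropy is a state function: ΔS = nC_V ln(T₂/T₁) + nR ln(V₂/V₁), with C_V = 5R/2 = 20.79 J mol⁻¹ K⁻¹ for a diatomic ideal gas.
ΔS = 1.48 × [20.79 × ln(731/483) + 8.314 × ln(7.02/28.9)] = -4.66 J/K.

ΔS = -4.66 J/K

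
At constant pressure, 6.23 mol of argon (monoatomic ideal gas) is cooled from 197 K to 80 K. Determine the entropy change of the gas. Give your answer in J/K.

At constant pressure, ΔS = nC_p ln(T₂/T₁) with C_p = 5R/2 = 20.79 J mol⁻¹ K⁻¹.
ΔS = 6.23 × 20.79 × ln(80/197) = -117 J/K.

ΔS = -117 J/K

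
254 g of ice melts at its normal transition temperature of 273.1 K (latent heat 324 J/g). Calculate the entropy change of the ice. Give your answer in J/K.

ΔS = 301 J/K

Heat absorbed by the substance: Q = mL = 254 × 324 = 82296 J.
At constant T, ΔS = Q_rev/T = 82296 / 273.1 = 301 J/K.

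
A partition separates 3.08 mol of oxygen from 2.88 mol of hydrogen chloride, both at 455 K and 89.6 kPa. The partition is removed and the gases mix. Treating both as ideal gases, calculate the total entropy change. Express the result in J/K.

ΔS_mix = 34.3 J/K

Mole fractions: x_A = 3.08/5.96 = 0.517, x_B = 0.483.
ΔS_mix = −R(n_A ln x_A + n_B ln x_B) = −8.314 × (3.08 ln 0.517 + 2.88 ln 0.483) = 34.3 J/K.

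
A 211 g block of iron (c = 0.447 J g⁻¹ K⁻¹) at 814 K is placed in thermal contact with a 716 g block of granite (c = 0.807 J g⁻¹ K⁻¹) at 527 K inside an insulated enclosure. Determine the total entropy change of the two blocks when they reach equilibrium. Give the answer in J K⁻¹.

Energy balance: T_f = (m₁c₁T₁ + m₂c₂T₂)/(m₁c₁ + m₂c₂) = 567.27 K.
ΔS₁ = m₁c₁ ln(T_f/T₁) = 94.317 × ln(567.27/814) = -34.06 J/K.
ΔS₂ = m₂c₂ ln(T_f/T₂) = 577.812 × ln(567.27/527) = 42.55 J/K.
ΔS_total = -34.06 + 42.55 = 8.49 J/K.

ΔS_total = 8.49 J/K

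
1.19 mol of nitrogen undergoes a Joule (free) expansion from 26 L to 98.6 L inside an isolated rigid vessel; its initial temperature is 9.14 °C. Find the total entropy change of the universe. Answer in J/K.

ΔS_universe = 13.2 J/K

For an ideal gas in free expansion Q = 0 and W = 0, so T is unchanged.
Entropy is a state function; using a reversible isothermal path, ΔS_gas = nR ln(V₂/V₁) = 1.19 × 8.314 × ln(98.6/26) = 13.2 J/K.
The insulated surroundings exchange no heat, so ΔS_surr = 0 and ΔS_universe = ΔS_gas.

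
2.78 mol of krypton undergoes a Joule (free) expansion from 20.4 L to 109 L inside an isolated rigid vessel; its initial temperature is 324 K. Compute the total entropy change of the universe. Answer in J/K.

No heat is exchanged and no work is done, so the ideal-gas temperature stays constant.
Entropy is a state function; using a reversible isothermal path, ΔS_gas = nR ln(V₂/V₁) = 2.78 × 8.314 × ln(109/20.4) = 38.7 J/K.
The insulated surroundings exchange no heat, so ΔS_surr = 0 and ΔS_universe = ΔS_gas.

ΔS_universe = 38.7 J/K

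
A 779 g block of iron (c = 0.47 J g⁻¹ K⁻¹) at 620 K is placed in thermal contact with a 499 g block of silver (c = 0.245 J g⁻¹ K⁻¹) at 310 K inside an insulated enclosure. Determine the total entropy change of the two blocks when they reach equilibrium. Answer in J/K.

ΔS_total = 19.4 J/K

Energy balance: T_f = (m₁c₁T₁ + m₂c₂T₂)/(m₁c₁ + m₂c₂) = 542.4 K.
ΔS₁ = m₁c₁ ln(T_f/T₁) = 366.13 × ln(542.4/620) = -48.96 J/K.
ΔS₂ = m₂c₂ ln(T_f/T₂) = 122.255 × ln(542.4/310) = 68.39 J/K.
ΔS_total = -48.96 + 68.39 = 19.4 J/K.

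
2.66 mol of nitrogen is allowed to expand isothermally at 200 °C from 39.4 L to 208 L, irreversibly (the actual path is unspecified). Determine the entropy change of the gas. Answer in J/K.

ΔS_gas = 36.8 J/K

Entropy is a state function, so ΔS_gas depends only on the end states.
For an isothermal ideal gas ΔS_gas = nR ln(V₂/V₁) = 2.66 × 8.314 × ln(208/39.4) = 36.8 J/K.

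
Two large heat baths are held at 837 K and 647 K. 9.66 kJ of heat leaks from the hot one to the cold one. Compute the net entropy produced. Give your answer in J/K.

ΔS_hot = −Q/T_H = −9660/837 = -11.54 J/K and ΔS_cold = +Q/T_C = 9660/647 = 14.93 J/K.
ΔS_total = -11.54 + 14.93 = 3.39 J/K, positive as the second law requires.

ΔS_total = 3.39 J/K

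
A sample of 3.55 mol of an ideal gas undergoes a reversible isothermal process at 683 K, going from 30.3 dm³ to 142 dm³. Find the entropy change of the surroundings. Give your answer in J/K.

ΔS_surr = -45.6 J/K

For an isothermal ideal gas ΔS_gas = nR ln(V₂/V₁) = 3.55 × 8.314 × ln(142/30.3) = 45.6 J/K.
The process is reversible, so ΔS_surr = −ΔS_gas = -45.6 J/K and ΔS_universe = 0.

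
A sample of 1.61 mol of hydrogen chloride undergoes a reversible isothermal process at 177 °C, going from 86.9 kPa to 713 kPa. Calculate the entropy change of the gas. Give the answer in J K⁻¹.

ΔS_gas = -28.2 J/K

For an isothermal ideal gas ΔS_gas = nR ln(P₁/P₂) = 1.61 × 8.314 × ln(86.9/713) = -28.2 J/K.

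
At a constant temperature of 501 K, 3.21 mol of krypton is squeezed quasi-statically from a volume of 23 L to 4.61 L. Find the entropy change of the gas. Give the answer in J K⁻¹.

ΔS_gas = -42.9 J/K

For an isothermal ideal gas ΔS_gas = nR ln(V₂/V₁) = 3.21 × 8.314 × ln(4.61/23) = -42.9 J/K.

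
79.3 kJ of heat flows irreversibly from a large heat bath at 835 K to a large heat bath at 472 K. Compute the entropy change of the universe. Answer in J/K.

ΔS_hot = −Q/T_H = −79300/835 = -94.97 J/K and ΔS_cold = +Q/T_C = 79300/472 = 168 J/K.
ΔS_total = -94.97 + 168 = 73 J/K, positive as the second law requires.

ΔS_total = 73 J/K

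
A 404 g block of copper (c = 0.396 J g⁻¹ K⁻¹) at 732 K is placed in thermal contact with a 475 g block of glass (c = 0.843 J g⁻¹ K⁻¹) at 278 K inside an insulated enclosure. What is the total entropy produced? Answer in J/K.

ΔS_total = 59.6 J/K

Energy balance: T_f = (m₁c₁T₁ + m₂c₂T₂)/(m₁c₁ + m₂c₂) = 407.61 K.
ΔS₁ = m₁c₁ ln(T_f/T₁) = 159.984 × ln(407.61/732) = -93.667 J/K.
ΔS₂ = m₂c₂ ln(T_f/T₂) = 400.425 × ln(407.61/278) = 153.24 J/K.
ΔS_total = -93.667 + 153.24 = 59.6 J/K.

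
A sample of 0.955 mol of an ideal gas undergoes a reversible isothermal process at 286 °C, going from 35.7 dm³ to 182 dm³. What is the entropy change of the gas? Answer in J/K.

For an isothermal ideal gas ΔS_gas = nR ln(V₂/V₁) = 0.955 × 8.314 × ln(182/35.7) = 12.9 J/K.

ΔS_gas = 12.9 J/K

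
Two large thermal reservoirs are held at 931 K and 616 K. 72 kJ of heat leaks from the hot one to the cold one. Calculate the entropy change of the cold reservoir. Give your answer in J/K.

ΔS_cold = 117 J/K

The cold reservoir gains heat Q, so ΔS_cold = +Q/T_C = 72000/616 = 117 J/K.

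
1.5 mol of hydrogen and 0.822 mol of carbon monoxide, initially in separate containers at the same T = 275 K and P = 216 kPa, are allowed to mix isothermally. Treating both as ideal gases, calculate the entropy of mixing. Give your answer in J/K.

Mole fractions: x_A = 1.5/2.32 = 0.646, x_B = 0.354.
ΔS_mix = −R(n_A ln x_A + n_B ln x_B) = −8.314 × (1.5 ln 0.646 + 0.822 ln 0.354) = 12.5 J/K.

ΔS_mix = 12.5 J/K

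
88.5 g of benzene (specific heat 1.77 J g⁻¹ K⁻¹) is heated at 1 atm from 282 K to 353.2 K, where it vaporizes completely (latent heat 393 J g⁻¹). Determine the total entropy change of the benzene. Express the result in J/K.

ΔS = 134 J/K

Warming step: ΔS₁ = m c ln(T_tr/T_i) = 88.5 × 1.77 × ln(353.2/282) = 35.27 J/K.
Phase change: ΔS₂ = +mL/T_tr = 88.5 × 393 / 353.2 = 98.47 J/K.
ΔS_total = (35.27) + (98.47) = 134 J/K.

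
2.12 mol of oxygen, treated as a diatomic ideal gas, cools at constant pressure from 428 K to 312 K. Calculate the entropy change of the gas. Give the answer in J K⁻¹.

ΔS = -19.5 J/K

At constant pressure, ΔS = nC_p ln(T₂/T₁) with C_p = 7R/2 = 29.1 J mol⁻¹ K⁻¹.
ΔS = 2.12 × 29.1 × ln(312/428) = -19.5 J/K.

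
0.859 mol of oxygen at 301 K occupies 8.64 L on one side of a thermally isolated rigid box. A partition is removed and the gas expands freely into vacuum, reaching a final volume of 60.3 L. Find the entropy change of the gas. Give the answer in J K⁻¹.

No heat is exchanged and no work is done, so the ideal-gas temperature stays constant.
Entropy is a state function; using a reversible isothermal path, ΔS_gas = nR ln(V₂/V₁) = 0.859 × 8.314 × ln(60.3/8.64) = 13.9 J/K.

ΔS_gas = 13.9 J/K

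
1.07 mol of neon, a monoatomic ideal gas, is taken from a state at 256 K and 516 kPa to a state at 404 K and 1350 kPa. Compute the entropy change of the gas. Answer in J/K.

ΔS = nC_p ln(T₂/T₁) − nR ln(P₂/P₁), with C_p = 5R/2 = 20.79 J mol⁻¹ K⁻¹ for a monoatomic ideal gas.
ΔS = 1.07 × [20.79 × ln(404/256) − 8.314 × ln(1350/516)] = 1.59 J/K.

ΔS = 1.59 J/K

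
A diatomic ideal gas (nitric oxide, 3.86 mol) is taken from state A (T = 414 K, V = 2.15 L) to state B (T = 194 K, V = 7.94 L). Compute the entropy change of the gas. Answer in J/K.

ΔS = -18.9 J/K

Entropy is a state function: ΔS = nC_V ln(T₂/T₁) + nR ln(V₂/V₁), with C_V = 5R/2 = 20.79 J mol⁻¹ K⁻¹ for a diatomic ideal gas.
ΔS = 3.86 × [20.79 × ln(194/414) + 8.314 × ln(7.94/2.15)] = -18.9 J/K.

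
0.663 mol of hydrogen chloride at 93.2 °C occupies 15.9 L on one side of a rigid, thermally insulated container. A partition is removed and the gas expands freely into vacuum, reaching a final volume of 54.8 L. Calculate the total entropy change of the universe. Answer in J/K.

ΔS_universe = 6.82 J/K

No heat is exchanged and no work is done, so the ideal-gas temperature stays constant.
Entropy is a state function; using a reversible isothermal path, ΔS_gas = nR ln(V₂/V₁) = 0.663 × 8.314 × ln(54.8/15.9) = 6.82 J/K.
The insulated surroundings exchange no heat, so ΔS_surr = 0 and ΔS_universe = ΔS_gas.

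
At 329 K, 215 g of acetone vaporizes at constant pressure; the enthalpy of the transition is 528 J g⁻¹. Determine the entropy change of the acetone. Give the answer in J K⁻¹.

Heat absorbed by the substance: Q = mL = 215 × 528 = 113520 J.
At constant T, ΔS = Q_rev/T = 113520 / 329 = 345 J/K.

ΔS = 345 J/K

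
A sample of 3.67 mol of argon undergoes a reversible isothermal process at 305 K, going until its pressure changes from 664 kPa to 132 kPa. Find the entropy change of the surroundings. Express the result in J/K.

For an isothermal ideal gas ΔS_gas = nR ln(P₁/P₂) = 3.67 × 8.314 × ln(664/132) = 49.3 J/K.
The process is reversible, so ΔS_surr = −ΔS_gas = -49.3 J/K and ΔS_universe = 0.

ΔS_surr = -49.3 J/K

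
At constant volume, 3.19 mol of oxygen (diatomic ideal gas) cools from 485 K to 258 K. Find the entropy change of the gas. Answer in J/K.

ΔS = -41.9 J/K

At constant volume, ΔS = nC_V ln(T₂/T₁) with C_V = 5R/2 = 20.79 J mol⁻¹ K⁻¹.
ΔS = 3.19 × 20.79 × ln(258/485) = -41.9 J/K.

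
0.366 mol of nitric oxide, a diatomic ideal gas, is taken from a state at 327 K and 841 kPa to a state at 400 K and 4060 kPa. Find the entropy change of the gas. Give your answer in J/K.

ΔS = -2.64 J/K

ΔS = nC_p ln(T₂/T₁) − nR ln(P₂/P₁), with C_p = 7R/2 = 29.1 J mol⁻¹ K⁻¹ for a diatomic ideal gas.
ΔS = 0.366 × [29.1 × ln(400/327) − 8.314 × ln(4060/841)] = -2.64 J/K.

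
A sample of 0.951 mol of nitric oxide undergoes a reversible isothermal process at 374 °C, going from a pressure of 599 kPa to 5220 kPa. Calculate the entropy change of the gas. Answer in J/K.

ΔS_gas = -17.1 J/K

For an isothermal ideal gas ΔS_gas = nR ln(P₁/P₂) = 0.951 × 8.314 × ln(599/5220) = -17.1 J/K.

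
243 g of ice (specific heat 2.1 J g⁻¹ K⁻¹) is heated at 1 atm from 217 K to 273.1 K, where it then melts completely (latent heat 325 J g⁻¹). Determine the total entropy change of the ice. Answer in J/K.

ΔS = 407 J/K

Warming step: ΔS₁ = m c ln(T_tr/T_i) = 243 × 2.1 × ln(273.1/217) = 117.34 J/K.
Phase change: ΔS₂ = +mL/T_tr = 243 × 325 / 273.1 = 289.18 J/K.
ΔS_total = (117.34) + (289.18) = 407 J/K.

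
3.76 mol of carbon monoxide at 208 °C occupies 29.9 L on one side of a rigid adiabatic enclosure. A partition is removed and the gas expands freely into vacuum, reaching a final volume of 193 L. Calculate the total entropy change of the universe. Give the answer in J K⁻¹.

ΔS_universe = 58.3 J/K

No heat is exchanged and no work is done, so the ideal-gas temperature stays constant.
Entropy is a state function; using a reversible isothermal path, ΔS_gas = nR ln(V₂/V₁) = 3.76 × 8.314 × ln(193/29.9) = 58.3 J/K.
The insulated surroundings exchange no heat, so ΔS_surr = 0 and ΔS_universe = ΔS_gas.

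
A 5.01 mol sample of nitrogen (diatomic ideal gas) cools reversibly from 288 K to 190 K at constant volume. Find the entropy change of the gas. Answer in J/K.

ΔS = -43.3 J/K

At constant volume, ΔS = nC_V ln(T₂/T₁) with C_V = 5R/2 = 20.79 J mol⁻¹ K⁻¹.
ΔS = 5.01 × 20.79 × ln(190/288) = -43.3 J/K.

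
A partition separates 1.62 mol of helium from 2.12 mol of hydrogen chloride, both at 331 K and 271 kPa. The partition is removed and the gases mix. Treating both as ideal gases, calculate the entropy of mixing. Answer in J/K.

Mole fractions: x_A = 1.62/3.74 = 0.433, x_B = 0.567.
ΔS_mix = −R(n_A ln x_A + n_B ln x_B) = −8.314 × (1.62 ln 0.433 + 2.12 ln 0.567) = 21.3 J/K.

ΔS_mix = 21.3 J/K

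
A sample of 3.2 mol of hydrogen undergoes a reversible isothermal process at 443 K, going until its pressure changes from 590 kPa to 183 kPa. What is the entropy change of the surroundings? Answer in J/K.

For an isothermal ideal gas ΔS_gas = nR ln(P₁/P₂) = 3.2 × 8.314 × ln(590/183) = 31.1 J/K.
The process is reversible, so ΔS_surr = −ΔS_gas = -31.1 J/K and ΔS_universe = 0.

ΔS_surr = -31.1 J/K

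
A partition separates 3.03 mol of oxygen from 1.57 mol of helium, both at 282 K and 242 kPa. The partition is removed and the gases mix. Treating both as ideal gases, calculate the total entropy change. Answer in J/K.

ΔS_mix = 24.5 J/K

Mole fractions: x_A = 3.03/4.6 = 0.659, x_B = 0.341.
ΔS_mix = −R(n_A ln x_A + n_B ln x_B) = −8.314 × (3.03 ln 0.659 + 1.57 ln 0.341) = 24.5 J/K.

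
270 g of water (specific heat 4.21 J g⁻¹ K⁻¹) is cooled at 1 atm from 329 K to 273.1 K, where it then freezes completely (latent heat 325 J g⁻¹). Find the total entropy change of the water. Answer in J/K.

ΔS = -533 J/K

Cooling step: ΔS₁ = m c ln(T_tr/T_i) = 270 × 4.21 × ln(273.1/329) = -211.7 J/K.
Phase change: ΔS₂ = −mL/T_tr = −270 × 325 / 273.1 = -321.3 J/K.
ΔS_total = (-211.7) + (-321.3) = -533 J/K.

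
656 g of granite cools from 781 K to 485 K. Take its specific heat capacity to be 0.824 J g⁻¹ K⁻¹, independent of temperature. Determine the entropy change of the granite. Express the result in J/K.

ΔS = ∫dQ_rev/T = m c ln(T₂/T₁) = 656 × 0.824 × ln(485/781) = -258 J/K.

ΔS = -258 J/K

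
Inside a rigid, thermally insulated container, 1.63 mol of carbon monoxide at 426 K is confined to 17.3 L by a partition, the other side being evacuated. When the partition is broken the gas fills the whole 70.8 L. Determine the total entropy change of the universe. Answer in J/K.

ΔS_universe = 19.1 J/K

No heat is exchanged and no work is done, so the ideal-gas temperature stays constant.
Entropy is a state function; using a reversible isothermal path, ΔS_gas = nR ln(V₂/V₁) = 1.63 × 8.314 × ln(70.8/17.3) = 19.1 J/K.
The insulated surroundings exchange no heat, so ΔS_surr = 0 and ΔS_universe = ΔS_gas.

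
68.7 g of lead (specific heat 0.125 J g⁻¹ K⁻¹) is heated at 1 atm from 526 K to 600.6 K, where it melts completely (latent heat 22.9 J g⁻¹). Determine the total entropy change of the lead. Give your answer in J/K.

Warming step: ΔS₁ = m c ln(T_tr/T_i) = 68.7 × 0.125 × ln(600.6/526) = 1.139 J/K.
Phase change: ΔS₂ = +mL/T_tr = 68.7 × 22.9 / 600.6 = 2.619 J/K.
ΔS_total = (1.139) + (2.619) = 3.76 J/K.

ΔS = 3.76 J/K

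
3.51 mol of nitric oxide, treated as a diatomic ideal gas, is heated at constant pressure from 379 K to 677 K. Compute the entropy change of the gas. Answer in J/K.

At constant pressure, ΔS = nC_p ln(T₂/T₁) with C_p = 7R/2 = 29.1 J mol⁻¹ K⁻¹.
ΔS = 3.51 × 29.1 × ln(677/379) = 59.3 J/K.

ΔS = 59.3 J/K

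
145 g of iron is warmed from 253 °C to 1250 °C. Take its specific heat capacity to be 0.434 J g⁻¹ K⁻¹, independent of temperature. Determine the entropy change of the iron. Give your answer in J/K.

In kelvin: T₁ = 526.15 K, T₂ = 1523.15 K. ΔS = ∫dQ_rev/T = m c ln(T₂/T₁) = 145 × 0.434 × ln(1523.15/526.15) = 66.9 J/K.

ΔS = 66.9 J/K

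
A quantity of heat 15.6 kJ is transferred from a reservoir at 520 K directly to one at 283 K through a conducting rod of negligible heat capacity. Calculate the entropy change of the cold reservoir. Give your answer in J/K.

ΔS_cold = 55.1 J/K

The cold reservoir gains heat Q, so ΔS_cold = +Q/T_C = 15600/283 = 55.1 J/K.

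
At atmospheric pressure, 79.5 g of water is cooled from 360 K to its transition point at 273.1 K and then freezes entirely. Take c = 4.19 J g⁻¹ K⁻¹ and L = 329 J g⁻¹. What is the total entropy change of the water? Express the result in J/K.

ΔS = -188 J/K

Cooling step: ΔS₁ = m c ln(T_tr/T_i) = 79.5 × 4.19 × ln(273.1/360) = -92.03 J/K.
Phase change: ΔS₂ = −mL/T_tr = −79.5 × 329 / 273.1 = -95.77 J/K.
ΔS_total = (-92.03) + (-95.77) = -188 J/K.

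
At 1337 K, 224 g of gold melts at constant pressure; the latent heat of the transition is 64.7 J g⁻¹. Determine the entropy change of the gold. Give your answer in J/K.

ΔS = 10.8 J/K

Heat absorbed by the substance: Q = mL = 224 × 64.7 = 14492.8 J.
At constant T, ΔS = Q_rev/T = 14492.8 / 1337 = 10.8 J/K.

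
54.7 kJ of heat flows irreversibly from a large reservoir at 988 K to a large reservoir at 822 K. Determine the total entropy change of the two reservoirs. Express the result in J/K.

ΔS_hot = −Q/T_H = −54700/988 = -55.36 J/K and ΔS_cold = +Q/T_C = 54700/822 = 66.55 J/K.
ΔS_total = -55.36 + 66.55 = 11.2 J/K, positive as the second law requires.

ΔS_total = 11.2 J/K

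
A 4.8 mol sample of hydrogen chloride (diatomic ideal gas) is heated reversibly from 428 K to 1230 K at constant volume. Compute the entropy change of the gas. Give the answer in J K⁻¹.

ΔS = 105 J/K

At constant volume, ΔS = nC_V ln(T₂/T₁) with C_V = 5R/2 = 20.79 J mol⁻¹ K⁻¹.
ΔS = 4.8 × 20.79 × ln(1230/428) = 105 J/K.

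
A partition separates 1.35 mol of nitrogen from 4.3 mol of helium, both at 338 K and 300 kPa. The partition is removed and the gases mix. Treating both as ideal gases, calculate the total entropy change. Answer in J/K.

Mole fractions: x_A = 1.35/5.65 = 0.239, x_B = 0.761.
ΔS_mix = −R(n_A ln x_A + n_B ln x_B) = −8.314 × (1.35 ln 0.239 + 4.3 ln 0.761) = 25.8 J/K.

ΔS_mix = 25.8 J/K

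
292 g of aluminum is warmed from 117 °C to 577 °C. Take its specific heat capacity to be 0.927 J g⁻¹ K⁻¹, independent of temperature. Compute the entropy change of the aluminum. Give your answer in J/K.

In kelvin: T₁ = 390.15 K, T₂ = 850.15 K. ΔS = ∫dQ_rev/T = m c ln(T₂/T₁) = 292 × 0.927 × ln(850.15/390.15) = 211 J/K.

ΔS = 211 J/K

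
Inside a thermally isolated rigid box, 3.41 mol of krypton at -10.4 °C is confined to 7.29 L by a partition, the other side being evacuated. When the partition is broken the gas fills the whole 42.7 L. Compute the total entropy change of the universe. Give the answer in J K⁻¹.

No heat is exchanged and no work is done, so the ideal-gas temperature stays constant.
Entropy is a state function; using a reversible isothermal path, ΔS_gas = nR ln(V₂/V₁) = 3.41 × 8.314 × ln(42.7/7.29) = 50.1 J/K.
The insulated surroundings exchange no heat, so ΔS_surr = 0 and ΔS_universe = ΔS_gas.

ΔS_universe = 50.1 J/K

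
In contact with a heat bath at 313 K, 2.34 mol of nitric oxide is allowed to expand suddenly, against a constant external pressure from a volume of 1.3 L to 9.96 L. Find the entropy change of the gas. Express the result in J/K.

Entropy is a state function, so ΔS_gas depends only on the end states.
For an isothermal ideal gas ΔS_gas = nR ln(V₂/V₁) = 2.34 × 8.314 × ln(9.96/1.3) = 39.6 J/K.

ΔS_gas = 39.6 J/K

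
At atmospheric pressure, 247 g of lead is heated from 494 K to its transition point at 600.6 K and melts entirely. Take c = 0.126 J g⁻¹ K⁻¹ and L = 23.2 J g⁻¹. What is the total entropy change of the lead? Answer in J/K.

Warming step: ΔS₁ = m c ln(T_tr/T_i) = 247 × 0.126 × ln(600.6/494) = 6.081 J/K.
Phase change: ΔS₂ = +mL/T_tr = 247 × 23.2 / 600.6 = 9.541 J/K.
ΔS_total = (6.081) + (9.541) = 15.6 J/K.

ΔS = 15.6 J/K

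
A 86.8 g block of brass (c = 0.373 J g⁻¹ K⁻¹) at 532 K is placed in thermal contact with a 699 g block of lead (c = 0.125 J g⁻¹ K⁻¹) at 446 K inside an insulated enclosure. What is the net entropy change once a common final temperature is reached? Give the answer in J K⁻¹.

Energy balance: T_f = (m₁c₁T₁ + m₂c₂T₂)/(m₁c₁ + m₂c₂) = 469.25 K.
ΔS₁ = m₁c₁ ln(T_f/T₁) = 32.3764 × ln(469.25/532) = -4.063 J/K.
ΔS₂ = m₂c₂ ln(T_f/T₂) = 87.375 × ln(469.25/446) = 4.44 J/K.
ΔS_total = -4.063 + 4.44 = 0.377 J/K.

ΔS_total = 0.377 J/K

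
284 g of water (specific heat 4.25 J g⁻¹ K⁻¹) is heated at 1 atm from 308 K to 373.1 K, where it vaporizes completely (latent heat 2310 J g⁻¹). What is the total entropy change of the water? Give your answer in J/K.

Warming step: ΔS₁ = m c ln(T_tr/T_i) = 284 × 4.25 × ln(373.1/308) = 231.4 J/K.
Phase change: ΔS₂ = +mL/T_tr = 284 × 2310 / 373.1 = 1758 J/K.
ΔS_total = (231.4) + (1758) = 1990 J/K.

ΔS = 1990 J/K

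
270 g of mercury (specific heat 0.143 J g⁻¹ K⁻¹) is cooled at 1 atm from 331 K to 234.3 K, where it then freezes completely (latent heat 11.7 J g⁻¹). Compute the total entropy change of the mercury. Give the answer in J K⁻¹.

Cooling step: ΔS₁ = m c ln(T_tr/T_i) = 270 × 0.143 × ln(234.3/331) = -13.34 J/K.
Phase change: ΔS₂ = −mL/T_tr = −270 × 11.7 / 234.3 = -13.48 J/K.
ΔS_total = (-13.34) + (-13.48) = -26.8 J/K.

ΔS = -26.8 J/K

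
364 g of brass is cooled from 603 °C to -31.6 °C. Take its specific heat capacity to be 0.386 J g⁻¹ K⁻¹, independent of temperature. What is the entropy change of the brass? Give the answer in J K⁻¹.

ΔS = -181 J/K

In kelvin: T₁ = 876.15 K, T₂ = 241.55 K. ΔS = ∫dQ_rev/T = m c ln(T₂/T₁) = 364 × 0.386 × ln(241.55/876.15) = -181 J/K.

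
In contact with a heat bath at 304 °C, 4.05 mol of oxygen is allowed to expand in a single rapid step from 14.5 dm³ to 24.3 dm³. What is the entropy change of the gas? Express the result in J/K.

Entropy is a state function, so ΔS_gas depends only on the end states.
For an isothermal ideal gas ΔS_gas = nR ln(V₂/V₁) = 4.05 × 8.314 × ln(24.3/14.5) = 17.4 J/K.

ΔS_gas = 17.4 J/K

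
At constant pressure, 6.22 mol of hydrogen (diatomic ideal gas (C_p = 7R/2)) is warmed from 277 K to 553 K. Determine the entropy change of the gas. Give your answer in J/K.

ΔS = 125 J/K

At constant pressure, ΔS = nC_p ln(T₂/T₁) with C_p = 7R/2 = 29.1 J mol⁻¹ K⁻¹.
ΔS = 6.22 × 29.1 × ln(553/277) = 125 J/K.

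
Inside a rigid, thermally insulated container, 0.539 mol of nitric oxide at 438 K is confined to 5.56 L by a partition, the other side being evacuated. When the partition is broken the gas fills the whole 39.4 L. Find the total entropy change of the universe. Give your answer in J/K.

For an ideal gas in free expansion Q = 0 and W = 0, so T is unchanged.
Entropy is a state function; using a reversible isothermal path, ΔS_gas = nR ln(V₂/V₁) = 0.539 × 8.314 × ln(39.4/5.56) = 8.78 J/K.
The insulated surroundings exchange no heat, so ΔS_surr = 0 and ΔS_universe = ΔS_gas.

ΔS_universe = 8.78 J/K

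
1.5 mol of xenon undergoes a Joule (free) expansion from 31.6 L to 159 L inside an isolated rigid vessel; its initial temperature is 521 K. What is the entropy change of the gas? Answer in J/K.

For an ideal gas in free expansion Q = 0 and W = 0, so T is unchanged.
Entropy is a state function; using a reversible isothermal path, ΔS_gas = nR ln(V₂/V₁) = 1.5 × 8.314 × ln(159/31.6) = 20.1 J/K.

ΔS_gas = 20.1 J/K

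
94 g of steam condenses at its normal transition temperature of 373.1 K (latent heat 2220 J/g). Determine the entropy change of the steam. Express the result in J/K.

Heat released by the substance: Q = −mL = −94 × 2220 = −208680 J.
At constant T, ΔS = Q_rev/T = −208680 / 373.1 = -559 J/K.

ΔS = -559 J/K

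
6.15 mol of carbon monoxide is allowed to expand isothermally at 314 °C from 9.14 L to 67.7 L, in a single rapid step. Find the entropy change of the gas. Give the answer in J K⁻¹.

Entropy is a state function, so ΔS_gas depends only on the end states.
For an isothermal ideal gas ΔS_gas = nR ln(V₂/V₁) = 6.15 × 8.314 × ln(67.7/9.14) = 102 J/K.

ΔS_gas = 102 J/K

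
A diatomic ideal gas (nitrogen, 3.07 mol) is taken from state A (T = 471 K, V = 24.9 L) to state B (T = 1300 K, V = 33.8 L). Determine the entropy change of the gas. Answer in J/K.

ΔS = 72.6 J/K

Entropy is a state function: ΔS = nC_V ln(T₂/T₁) + nR ln(V₂/V₁), with C_V = 5R/2 = 20.79 J mol⁻¹ K⁻¹ for a diatomic ideal gas.
ΔS = 3.07 × [20.79 × ln(1300/471) + 8.314 × ln(33.8/24.9)] = 72.6 J/K.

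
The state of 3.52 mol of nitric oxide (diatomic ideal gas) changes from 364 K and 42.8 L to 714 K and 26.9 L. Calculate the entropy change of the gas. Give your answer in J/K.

Entropy is a state function: ΔS = nC_V ln(T₂/T₁) + nR ln(V₂/V₁), with C_V = 5R/2 = 20.79 J mol⁻¹ K⁻¹ for a diatomic ideal gas.
ΔS = 3.52 × [20.79 × ln(714/364) + 8.314 × ln(26.9/42.8)] = 35.7 J/K.

ΔS = 35.7 J/K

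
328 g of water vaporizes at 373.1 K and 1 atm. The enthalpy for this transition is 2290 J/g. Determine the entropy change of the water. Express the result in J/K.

ΔS = 2010 J/K

Heat absorbed by the substance: Q = mL = 328 × 2290 = 751120 J.
At constant T, ΔS = Q_rev/T = 751120 / 373.1 = 2010 J/K.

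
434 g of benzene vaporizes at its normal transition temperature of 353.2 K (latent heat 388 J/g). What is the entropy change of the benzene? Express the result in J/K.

ΔS = 477 J/K

Heat absorbed by the substance: Q = mL = 434 × 388 = 168392 J.
At constant T, ΔS = Q_rev/T = 168392 / 353.2 = 477 J/K.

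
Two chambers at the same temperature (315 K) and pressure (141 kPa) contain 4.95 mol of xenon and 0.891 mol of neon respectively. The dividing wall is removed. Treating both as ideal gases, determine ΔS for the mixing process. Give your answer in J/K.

Mole fractions: x_A = 4.95/5.84 = 0.847, x_B = 0.153.
ΔS_mix = −R(n_A ln x_A + n_B ln x_B) = −8.314 × (4.95 ln 0.847 + 0.891 ln 0.153) = 20.7 J/K.

ΔS_mix = 20.7 J/K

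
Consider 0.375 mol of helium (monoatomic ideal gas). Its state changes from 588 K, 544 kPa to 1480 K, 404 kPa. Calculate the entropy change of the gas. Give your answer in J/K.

ΔS = nC_p ln(T₂/T₁) − nR ln(P₂/P₁), with C_p = 5R/2 = 20.79 J mol⁻¹ K⁻¹ for a monoatomic ideal gas.
ΔS = 0.375 × [20.79 × ln(1480/588) − 8.314 × ln(404/544)] = 8.12 J/K.

ΔS = 8.12 J/K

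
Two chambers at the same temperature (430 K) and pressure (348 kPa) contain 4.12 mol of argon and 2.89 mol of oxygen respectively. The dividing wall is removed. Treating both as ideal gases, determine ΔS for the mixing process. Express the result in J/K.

Mole fractions: x_A = 4.12/7.01 = 0.588, x_B = 0.412.
ΔS_mix = −R(n_A ln x_A + n_B ln x_B) = −8.314 × (4.12 ln 0.588 + 2.89 ln 0.412) = 39.5 J/K.

ΔS_mix = 39.5 J/K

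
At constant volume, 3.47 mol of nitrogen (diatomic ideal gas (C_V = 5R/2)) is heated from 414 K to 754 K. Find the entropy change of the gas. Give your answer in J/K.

ΔS = 43.2 J/K

At constant volume, ΔS = nC_V ln(T₂/T₁) with C_V = 5R/2 = 20.79 J mol⁻¹ K⁻¹.
ΔS = 3.47 × 20.79 × ln(754/414) = 43.2 J/K.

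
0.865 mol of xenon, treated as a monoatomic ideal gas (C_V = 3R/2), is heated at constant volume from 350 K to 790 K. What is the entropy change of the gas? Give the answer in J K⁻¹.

ΔS = 8.78 J/K

At constant volume, ΔS = nC_V ln(T₂/T₁) with C_V = 3R/2 = 12.47 J mol⁻¹ K⁻¹.
ΔS = 0.865 × 12.47 × ln(790/350) = 8.78 J/K.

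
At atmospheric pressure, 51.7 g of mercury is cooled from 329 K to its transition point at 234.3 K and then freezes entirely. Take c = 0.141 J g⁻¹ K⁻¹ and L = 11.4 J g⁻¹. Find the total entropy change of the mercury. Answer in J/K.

ΔS = -4.99 J/K

Cooling step: ΔS₁ = m c ln(T_tr/T_i) = 51.7 × 0.141 × ln(234.3/329) = -2.475 J/K.
Phase change: ΔS₂ = −mL/T_tr = −51.7 × 11.4 / 234.3 = -2.515 J/K.
ΔS_total = (-2.475) + (-2.515) = -4.99 J/K.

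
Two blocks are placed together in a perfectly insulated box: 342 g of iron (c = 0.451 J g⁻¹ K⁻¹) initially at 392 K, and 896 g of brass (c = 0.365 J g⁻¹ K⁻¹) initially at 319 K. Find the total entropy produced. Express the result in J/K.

Energy balance: T_f = (m₁c₁T₁ + m₂c₂T₂)/(m₁c₁ + m₂c₂) = 342.4 K.
ΔS₁ = m₁c₁ ln(T_f/T₁) = 154.242 × ln(342.4/392) = -20.87 J/K.
ΔS₂ = m₂c₂ ln(T_f/T₂) = 327.04 × ln(342.4/319) = 23.15 J/K.
ΔS_total = -20.87 + 23.15 = 2.28 J/K.

ΔS_total = 2.28 J/K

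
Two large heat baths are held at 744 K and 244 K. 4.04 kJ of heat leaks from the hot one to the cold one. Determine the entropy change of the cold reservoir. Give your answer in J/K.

ΔS_cold = 16.6 J/K

The cold reservoir gains heat Q, so ΔS_cold = +Q/T_C = 4040/244 = 16.6 J/K.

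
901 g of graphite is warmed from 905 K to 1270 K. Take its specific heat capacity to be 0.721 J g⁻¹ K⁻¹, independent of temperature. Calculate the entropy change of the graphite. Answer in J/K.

ΔS = 220 J/K

ΔS = ∫dQ_rev/T = m c ln(T₂/T₁) = 901 × 0.721 × ln(1270/905) = 220 J/K.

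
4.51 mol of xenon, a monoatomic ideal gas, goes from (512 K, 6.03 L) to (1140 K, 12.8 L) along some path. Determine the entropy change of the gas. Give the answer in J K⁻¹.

Entropy is a state function: ΔS = nC_V ln(T₂/T₁) + nR ln(V₂/V₁), with C_V = 3R/2 = 12.47 J mol⁻¹ K⁻¹ for a monoatomic ideal gas.
ΔS = 4.51 × [12.47 × ln(1140/512) + 8.314 × ln(12.8/6.03)] = 73.2 J/K.

ΔS = 73.2 J/K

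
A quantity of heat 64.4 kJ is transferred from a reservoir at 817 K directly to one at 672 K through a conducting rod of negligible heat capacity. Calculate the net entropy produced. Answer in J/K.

ΔS_total = 17 J/K

ΔS_hot = −Q/T_H = −64400/817 = -78.82 J/K and ΔS_cold = +Q/T_C = 64400/672 = 95.83 J/K.
ΔS_total = -78.82 + 95.83 = 17 J/K, positive as the second law requires.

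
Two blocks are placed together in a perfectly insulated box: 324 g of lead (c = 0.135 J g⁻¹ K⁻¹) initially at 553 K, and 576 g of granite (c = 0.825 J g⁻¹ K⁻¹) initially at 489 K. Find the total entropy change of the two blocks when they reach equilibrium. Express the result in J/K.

Energy balance: T_f = (m₁c₁T₁ + m₂c₂T₂)/(m₁c₁ + m₂c₂) = 494.39 K.
ΔS₁ = m₁c₁ ln(T_f/T₁) = 43.74 × ln(494.39/553) = -4.9 J/K.
ΔS₂ = m₂c₂ ln(T_f/T₂) = 475.2 × ln(494.39/489) = 5.213 J/K.
ΔS_total = -4.9 + 5.213 = 0.313 J/K.

ΔS_total = 0.313 J/K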